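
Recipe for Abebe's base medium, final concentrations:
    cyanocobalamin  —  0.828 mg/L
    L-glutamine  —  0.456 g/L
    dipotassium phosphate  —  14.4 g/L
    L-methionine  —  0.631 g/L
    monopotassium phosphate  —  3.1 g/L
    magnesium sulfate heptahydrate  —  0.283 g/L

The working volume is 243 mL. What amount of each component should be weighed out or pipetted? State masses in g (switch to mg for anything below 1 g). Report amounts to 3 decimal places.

Scale factor relative to 1 L: 0.243.
cyanocobalamin: 0.828 mg/L × 0.243 L = 0.201 mg
L-glutamine: 0.456 g/L × 0.243 L = 0.110808 g = 110.808 mg
dipotassium phosphate: 14.4 g/L × 0.243 L = 3.499 g
L-methionine: 0.631 g/L × 0.243 L = 0.153333 g = 153.333 mg
monopotassium phosphate: 3.1 g/L × 0.243 L = 0.7533 g = 753.300 mg
magnesium sulfate heptahydrate: 0.283 g/L × 0.243 L = 0.068769 g = 68.769 mg

cyanocobalamin 0.201 mg; L-glutamine 110.808 mg; dipotassium phosphate 3.499 g; L-methionine 153.333 mg; monopotassium phosphate 753.300 mg; magnesium sulfate heptahydrate 68.769 mg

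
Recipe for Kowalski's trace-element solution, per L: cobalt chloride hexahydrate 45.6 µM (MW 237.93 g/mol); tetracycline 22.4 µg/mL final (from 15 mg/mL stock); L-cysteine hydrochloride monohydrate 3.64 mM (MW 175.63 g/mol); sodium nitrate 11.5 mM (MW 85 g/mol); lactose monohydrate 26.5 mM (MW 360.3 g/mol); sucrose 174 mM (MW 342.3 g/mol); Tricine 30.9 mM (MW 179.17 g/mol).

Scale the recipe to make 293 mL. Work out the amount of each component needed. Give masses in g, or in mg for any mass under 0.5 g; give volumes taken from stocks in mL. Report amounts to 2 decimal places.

Scale factor relative to 1 L: 0.293.
cobalt chloride hexahydrate: 45.6 µmol/L × 237.93 g/mol × 0.293 L ÷ 1000 = 3.18 mg
tetracycline: V = C2·V2/C1 = 22.4 µg/mL × 293 mL ÷ 15000 µg/mL = 0.44 mL
L-cysteine hydrochloride monohydrate: 3.64 mmol/L × 175.63 mg/mmol × 0.293 L = 187.31 mg
sodium nitrate: 11.5 mmol/L × 85 mg/mmol × 0.293 L = 286.41 mg
lactose monohydrate: 26.5 mmol/L × 360.3 g/mol × 0.293 L ÷ 1000 = 2.80 g
sucrose: 174 mmol/L × 342.3 g/mol × 0.293 L ÷ 1000 = 17.45 g
Tricine: 30.9 mmol/L × 179.17 g/mol × 0.293 L ÷ 1000 = 1.62 g

cobalt chloride hexahydrate 3.18 mg; tetracycline 0.44 mL; L-cysteine hydrochloride monohydrate 187.31 mg; sodium nitrate 286.41 mg; lactose monohydrate 2.80 g; sucrose 17.45 g; Tricine 1.62 g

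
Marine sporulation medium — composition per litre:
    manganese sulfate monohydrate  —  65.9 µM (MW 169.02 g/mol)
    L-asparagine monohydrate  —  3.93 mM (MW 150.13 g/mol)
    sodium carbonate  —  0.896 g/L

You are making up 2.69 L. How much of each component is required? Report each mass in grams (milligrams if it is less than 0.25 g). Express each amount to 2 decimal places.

manganese sulfate monohydrate 29.96 mg; L-asparagine monohydrate 1.59 g; sodium carbonate 2.41 g

Working volume: 2.69 L.
manganese sulfate monohydrate: 65.9 µmol/L × 169.02 g/mol × 2.69 L ÷ 1000 = 29.96 mg
L-asparagine monohydrate: 3.93 mmol/L × 150.13 g/mol × 2.69 L ÷ 1000 = 1.59 g
sodium carbonate: 0.896 g/L × 2.69 L = 2.41 g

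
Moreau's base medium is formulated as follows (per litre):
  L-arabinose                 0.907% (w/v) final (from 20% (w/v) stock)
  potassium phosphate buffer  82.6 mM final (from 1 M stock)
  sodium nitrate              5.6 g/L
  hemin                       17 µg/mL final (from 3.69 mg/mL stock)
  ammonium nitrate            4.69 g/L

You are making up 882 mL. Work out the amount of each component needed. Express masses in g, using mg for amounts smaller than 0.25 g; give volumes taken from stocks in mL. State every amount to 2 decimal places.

L-arabinose 40.00 mL; potassium phosphate buffer 72.85 mL; sodium nitrate 4.94 g; hemin 4.06 mL; ammonium nitrate 4.14 g

Scale factor relative to 1 L: 0.882.
L-arabinose: V = C2·V2/C1 = 0.907% ÷ 20% × 882 mL = 40.00 mL
potassium phosphate buffer: C1V1 = C2V2 → 82.6 mM × 882 mL ÷ 1000 mM = 72.85 mL
sodium nitrate: 5.6 g/L × 0.882 L = 4.94 g
hemin: C1V1 = C2V2 → 17 µg/mL × 882 mL ÷ 3690 µg/mL = 4.06 mL
ammonium nitrate: 4.69 g/L × 0.882 L = 4.14 g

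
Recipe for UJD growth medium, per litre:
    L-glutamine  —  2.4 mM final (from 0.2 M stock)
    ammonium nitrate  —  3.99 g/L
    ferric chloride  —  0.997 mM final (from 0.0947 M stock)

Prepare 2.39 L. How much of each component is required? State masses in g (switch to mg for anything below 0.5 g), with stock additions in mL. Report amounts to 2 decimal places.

L-glutamine 28.68 mL; ammonium nitrate 9.54 g; ferric chloride 25.16 mL

Working volume: 2.39 L.
L-glutamine: dilute stock: 2.4 mM × 2390 mL ÷ 200 mM = 28.68 mL
ammonium nitrate: 3.99 g/L × 2.39 L = 9.54 g
ferric chloride: C1V1 = C2V2 → 0.997 mM × 2390 mL ÷ 94.7 mM = 25.16 mL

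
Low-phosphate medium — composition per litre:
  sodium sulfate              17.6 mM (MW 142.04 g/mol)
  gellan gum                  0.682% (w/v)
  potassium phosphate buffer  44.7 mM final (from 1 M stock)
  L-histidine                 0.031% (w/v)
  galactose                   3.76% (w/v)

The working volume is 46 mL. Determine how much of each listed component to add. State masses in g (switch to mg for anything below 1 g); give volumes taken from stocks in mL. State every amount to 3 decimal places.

Scale factor relative to 1 L: 0.046.
sodium sulfate: 17.6 mmol/L × 142.04 mg/mmol × 0.046 L = 114.996 mg
gellan gum: 0.682 g per 100 mL × 46 mL ÷ 100 = 0.31372 g = 313.720 mg
potassium phosphate buffer: dilute stock: 44.7 mM × 46 mL ÷ 1000 mM = 2.056 mL
L-histidine: 0.031 g per 100 mL × 46 mL ÷ 100 = 0.01426 g = 14.260 mg
galactose: 3.76% w/v = 37.6 g/L → 37.6 × 0.046 L = 1.730 g

sodium sulfate 114.996 mg; gellan gum 313.720 mg; potassium phosphate buffer 2.056 mL; L-histidine 14.260 mg; galactose 1.730 g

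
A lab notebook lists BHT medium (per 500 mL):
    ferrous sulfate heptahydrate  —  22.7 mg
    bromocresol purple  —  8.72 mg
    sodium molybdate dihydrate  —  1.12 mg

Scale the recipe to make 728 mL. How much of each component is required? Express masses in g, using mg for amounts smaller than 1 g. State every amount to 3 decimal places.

Ratio of target to recipe volume: 728 / 500 = 1.456.
ferrous sulfate heptahydrate: 22.7 mg × (728 mL / 500 mL) = 33.051 mg
bromocresol purple: 8.72 mg × (728 mL / 500 mL) = 12.696 mg
sodium molybdate dihydrate: 1.12 mg × (728 mL / 500 mL) = 1.631 mg

ferrous sulfate heptahydrate 33.051 mg; bromocresol purple 12.696 mg; sodium molybdate dihydrate 1.631 mg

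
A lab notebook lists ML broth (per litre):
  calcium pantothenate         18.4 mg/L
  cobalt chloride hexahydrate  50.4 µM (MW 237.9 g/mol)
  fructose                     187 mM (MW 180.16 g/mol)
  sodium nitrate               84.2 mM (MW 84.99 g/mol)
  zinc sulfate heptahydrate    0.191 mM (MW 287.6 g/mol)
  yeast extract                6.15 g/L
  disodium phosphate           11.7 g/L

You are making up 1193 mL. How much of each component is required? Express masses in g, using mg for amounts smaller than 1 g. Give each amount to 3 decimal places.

calcium pantothenate 21.951 mg; cobalt chloride hexahydrate 14.304 mg; fructose 40.192 g; sodium nitrate 8.537 g; zinc sulfate heptahydrate 65.533 mg; yeast extract 7.337 g; disodium phosphate 13.958 g

Target volume = 1193 mL = 1.193 L.
calcium pantothenate: 18.4 mg/L × 1.193 L = 21.951 mg
cobalt chloride hexahydrate: 50.4 µmol/L × 237.9 g/mol × 1.193 L ÷ 1000 = 14.304 mg
fructose: 187 mmol/L × 180.16 g/mol × 1.193 L ÷ 1000 = 40.192 g
sodium nitrate: 84.2 mmol/L × 84.99 g/mol × 1.193 L ÷ 1000 = 8.537 g
zinc sulfate heptahydrate: 0.191 mmol/L × 287.6 mg/mmol × 1.193 L = 65.533 mg
yeast extract: 6.15 g/L × 1.193 L = 7.337 g
disodium phosphate: 11.7 g/L × 1.193 L = 13.958 g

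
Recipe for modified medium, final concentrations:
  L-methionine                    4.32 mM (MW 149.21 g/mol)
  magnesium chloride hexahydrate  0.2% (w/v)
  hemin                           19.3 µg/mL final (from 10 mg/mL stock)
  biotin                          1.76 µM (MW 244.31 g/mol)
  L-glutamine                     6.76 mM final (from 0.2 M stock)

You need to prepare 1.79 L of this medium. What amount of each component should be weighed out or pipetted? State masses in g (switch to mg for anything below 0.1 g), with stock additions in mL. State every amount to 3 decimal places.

Working volume: 1.79 L.
L-methionine: 4.32 mmol/L × 149.21 g/mol × 1.79 L ÷ 1000 = 1.154 g
magnesium chloride hexahydrate: 0.2% w/v = 2 g/L → 2 × 1.79 L = 3.580 g
hemin: dilute stock: 19.3 µg/mL × 1790 mL ÷ 10000 µg/mL = 3.455 mL
biotin: 1.76 µmol/L × 244.31 g/mol × 1.79 L ÷ 1000 = 0.770 mg
L-glutamine: V = C2·V2/C1 = 6.76 mM × 1790 mL ÷ 200 mM = 60.502 mL

L-methionine 1.154 g; magnesium chloride hexahydrate 3.580 g; hemin 3.455 mL; biotin 0.770 mg; L-glutamine 60.502 mL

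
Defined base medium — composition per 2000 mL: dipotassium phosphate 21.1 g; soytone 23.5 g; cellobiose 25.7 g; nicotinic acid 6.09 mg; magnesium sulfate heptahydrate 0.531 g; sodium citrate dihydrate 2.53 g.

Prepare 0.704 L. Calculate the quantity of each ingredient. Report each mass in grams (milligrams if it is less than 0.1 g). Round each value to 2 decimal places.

Ratio of target to recipe volume: 704 / 2000 = 0.352.
dipotassium phosphate: 21.1 g × (704 mL / 2000 mL) = 7.43 g
soytone: 23.5 g × (704 mL / 2000 mL) = 8.27 g
cellobiose: 25.7 g × (704 mL / 2000 mL) = 9.05 g
nicotinic acid: 6.09 mg × (704 mL / 2000 mL) = 2.14 mg
magnesium sulfate heptahydrate: 0.531 g × (704 mL / 2000 mL) = 0.19 g
sodium citrate dihydrate: 2.53 g × (704 mL / 2000 mL) = 0.89 g

dipotassium phosphate 7.43 g; soytone 8.27 g; cellobiose 9.05 g; nicotinic acid 2.14 mg; magnesium sulfate heptahydrate 0.19 g; sodium citrate dihydrate 0.89 g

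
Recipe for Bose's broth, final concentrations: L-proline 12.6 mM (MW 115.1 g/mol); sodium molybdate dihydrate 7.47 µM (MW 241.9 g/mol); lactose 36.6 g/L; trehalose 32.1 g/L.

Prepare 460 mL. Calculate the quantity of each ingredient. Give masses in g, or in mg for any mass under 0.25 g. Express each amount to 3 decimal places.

L-proline 0.667 g; sodium molybdate dihydrate 0.831 mg; lactose 16.836 g; trehalose 14.766 g

Working volume: 460 mL = 0.46 L.
L-proline: 12.6 mmol/L × 115.1 g/mol × 0.46 L ÷ 1000 = 0.667 g
sodium molybdate dihydrate: 7.47 µmol/L × 241.9 g/mol × 0.46 L ÷ 1000 = 0.831 mg
lactose: 36.6 g/L × 0.46 L = 16.836 g
trehalose: 32.1 g/L × 0.46 L = 14.766 g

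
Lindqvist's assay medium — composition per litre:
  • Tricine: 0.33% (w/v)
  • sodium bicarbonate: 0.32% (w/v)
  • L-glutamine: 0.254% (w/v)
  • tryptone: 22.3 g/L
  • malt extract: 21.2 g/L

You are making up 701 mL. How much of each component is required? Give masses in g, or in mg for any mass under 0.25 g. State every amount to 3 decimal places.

Tricine 2.313 g; sodium bicarbonate 2.243 g; L-glutamine 1.781 g; tryptone 15.632 g; malt extract 14.861 g

Working volume: 701 mL = 0.701 L.
Tricine: 0.33 g per 100 mL × 701 mL ÷ 100 = 2.313 g
sodium bicarbonate: 0.32% w/v = 3.2 g/L → 3.2 × 0.701 L = 2.243 g
L-glutamine: 0.254 g per 100 mL × 701 mL ÷ 100 = 1.781 g
tryptone: 22.3 g/L × 0.701 L = 15.632 g
malt extract: 21.2 g/L × 0.701 L = 14.861 g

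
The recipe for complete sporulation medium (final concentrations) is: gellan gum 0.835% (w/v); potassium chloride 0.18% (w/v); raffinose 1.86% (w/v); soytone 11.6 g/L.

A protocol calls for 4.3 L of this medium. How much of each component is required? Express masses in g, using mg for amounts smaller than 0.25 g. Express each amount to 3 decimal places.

gellan gum 35.905 g; potassium chloride 7.740 g; raffinose 79.980 g; soytone 49.880 g

Scale factor relative to 1 L: 4.3.
gellan gum: 0.835 g per 100 mL × 4300 mL ÷ 100 = 35.905 g
potassium chloride: 0.18% w/v = 1.8 g/L → 1.8 × 4.3 L = 7.740 g
raffinose: 1.86% w/v = 18.6 g/L → 18.6 × 4.3 L = 79.980 g
soytone: 11.6 g/L × 4.3 L = 49.880 g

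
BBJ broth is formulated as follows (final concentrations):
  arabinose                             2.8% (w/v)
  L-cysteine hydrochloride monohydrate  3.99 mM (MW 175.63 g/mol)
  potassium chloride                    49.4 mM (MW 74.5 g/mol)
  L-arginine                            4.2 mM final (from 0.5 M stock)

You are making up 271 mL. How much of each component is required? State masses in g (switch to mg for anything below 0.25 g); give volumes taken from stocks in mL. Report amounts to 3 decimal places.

Target volume = 271 mL = 0.271 L.
arabinose: 2.8% w/v = 28 g/L → 28 × 0.271 L = 7.588 g
L-cysteine hydrochloride monohydrate: 3.99 mmol/L × 175.63 mg/mmol × 0.271 L = 189.907 mg
potassium chloride: 49.4 mmol/L × 74.5 g/mol × 0.271 L ÷ 1000 = 0.997 g
L-arginine: dilute stock: 4.2 mM × 271 mL ÷ 500 mM = 2.276 mL

arabinose 7.588 g; L-cysteine hydrochloride monohydrate 189.907 mg; potassium chloride 0.997 g; L-arginine 2.276 mL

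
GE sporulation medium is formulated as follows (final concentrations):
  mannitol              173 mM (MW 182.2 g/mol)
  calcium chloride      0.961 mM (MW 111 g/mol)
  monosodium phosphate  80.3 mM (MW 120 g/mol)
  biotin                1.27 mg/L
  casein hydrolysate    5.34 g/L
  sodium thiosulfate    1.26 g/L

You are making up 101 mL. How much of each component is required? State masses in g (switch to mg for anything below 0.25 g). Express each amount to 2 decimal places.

Working volume: 101 mL = 0.101 L.
mannitol: 173 mmol/L × 182.2 g/mol × 0.101 L ÷ 1000 = 3.18 g
calcium chloride: 0.961 mmol/L × 111 mg/mmol × 0.101 L = 10.77 mg
monosodium phosphate: 80.3 mmol/L × 120 g/mol × 0.101 L ÷ 1000 = 0.97 g
biotin: 1.27 mg/L × 0.101 L = 0.13 mg
casein hydrolysate: 5.34 g/L × 0.101 L = 0.54 g
sodium thiosulfate: 1.26 g/L × 0.101 L = 0.12726 g = 127.26 mg

mannitol 3.18 g; calcium chloride 10.77 mg; monosodium phosphate 0.97 g; biotin 0.13 mg; casein hydrolysate 0.54 g; sodium thiosulfate 127.26 mg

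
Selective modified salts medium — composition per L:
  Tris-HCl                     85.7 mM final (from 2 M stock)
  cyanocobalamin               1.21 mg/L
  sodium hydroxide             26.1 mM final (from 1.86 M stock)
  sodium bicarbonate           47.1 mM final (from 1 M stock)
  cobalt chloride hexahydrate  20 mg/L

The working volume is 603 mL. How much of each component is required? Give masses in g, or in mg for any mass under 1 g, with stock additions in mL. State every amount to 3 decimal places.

Working volume: 603 mL = 0.603 L.
Tris-HCl: dilute stock: 85.7 mM × 603 mL ÷ 2000 mM = 25.839 mL
cyanocobalamin: 1.21 mg/L × 0.603 L = 0.730 mg
sodium hydroxide: V = C2·V2/C1 = 26.1 mM × 603 mL ÷ 1860 mM = 8.461 mL
sodium bicarbonate: V = C2·V2/C1 = 47.1 mM × 603 mL ÷ 1000 mM = 28.401 mL
cobalt chloride hexahydrate: 20 mg/L × 0.603 L = 12.060 mg

Tris-HCl 25.839 mL; cyanocobalamin 0.730 mg; sodium hydroxide 8.461 mL; sodium bicarbonate 28.401 mL; cobalt chloride hexahydrate 12.060 mg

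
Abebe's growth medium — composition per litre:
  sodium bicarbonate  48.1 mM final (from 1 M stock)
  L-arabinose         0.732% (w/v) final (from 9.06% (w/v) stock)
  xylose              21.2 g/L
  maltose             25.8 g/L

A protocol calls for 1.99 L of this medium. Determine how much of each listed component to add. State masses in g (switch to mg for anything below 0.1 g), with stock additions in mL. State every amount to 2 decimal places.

sodium bicarbonate 95.72 mL; L-arabinose 160.78 mL; xylose 42.19 g; maltose 51.34 g

Scale factor relative to 1 L: 1.99.
sodium bicarbonate: V = C2·V2/C1 = 48.1 mM × 1990 mL ÷ 1000 mM = 95.72 mL
L-arabinose: V = C2·V2/C1 = 0.732% ÷ 9.06% × 1990 mL = 160.78 mL
xylose: 21.2 g/L × 1.99 L = 42.19 g
maltose: 25.8 g/L × 1.99 L = 51.34 g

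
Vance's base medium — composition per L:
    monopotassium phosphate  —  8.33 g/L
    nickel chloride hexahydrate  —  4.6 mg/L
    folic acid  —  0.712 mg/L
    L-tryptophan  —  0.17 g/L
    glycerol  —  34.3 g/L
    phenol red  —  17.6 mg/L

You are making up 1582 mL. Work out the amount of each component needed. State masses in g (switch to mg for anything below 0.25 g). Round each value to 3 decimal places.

Target volume = 1582 mL = 1.582 L.
monopotassium phosphate: 8.33 g/L × 1.582 L = 13.178 g
nickel chloride hexahydrate: 4.6 mg/L × 1.582 L = 7.277 mg
folic acid: 0.712 mg/L × 1.582 L = 1.126 mg
L-tryptophan: 0.17 g/L × 1.582 L = 0.269 g
glycerol: 34.3 g/L × 1.582 L = 54.263 g
phenol red: 17.6 mg/L × 1.582 L = 27.843 mg

monopotassium phosphate 13.178 g; nickel chloride hexahydrate 7.277 mg; folic acid 1.126 mg; L-tryptophan 0.269 g; glycerol 54.263 g; phenol red 27.843 mg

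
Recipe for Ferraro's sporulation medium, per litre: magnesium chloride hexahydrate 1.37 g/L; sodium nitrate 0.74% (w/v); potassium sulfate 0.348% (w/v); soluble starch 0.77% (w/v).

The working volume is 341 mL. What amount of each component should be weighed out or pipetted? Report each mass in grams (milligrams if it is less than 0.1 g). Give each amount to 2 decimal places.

magnesium chloride hexahydrate 0.47 g; sodium nitrate 2.52 g; potassium sulfate 1.19 g; soluble starch 2.63 g

Working volume: 341 mL = 0.341 L.
magnesium chloride hexahydrate: 1.37 g/L × 0.341 L = 0.47 g
sodium nitrate: 0.74% w/v = 7.4 g/L → 7.4 × 0.341 L = 2.52 g
potassium sulfate: 0.348 g per 100 mL × 341 mL ÷ 100 = 1.19 g
soluble starch: 0.77 g per 100 mL × 341 mL ÷ 100 = 2.63 g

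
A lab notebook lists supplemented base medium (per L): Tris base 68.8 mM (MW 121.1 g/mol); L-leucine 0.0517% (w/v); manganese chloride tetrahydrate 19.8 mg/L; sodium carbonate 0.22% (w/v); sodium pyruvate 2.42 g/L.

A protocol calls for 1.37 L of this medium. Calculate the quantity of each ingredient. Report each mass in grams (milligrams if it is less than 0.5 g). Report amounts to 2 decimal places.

Tris base 11.41 g; L-leucine 0.71 g; manganese chloride tetrahydrate 27.13 mg; sodium carbonate 3.01 g; sodium pyruvate 3.32 g

Scale factor relative to 1 L: 1.37.
Tris base: 68.8 mmol/L × 121.1 g/mol × 1.37 L ÷ 1000 = 11.41 g
L-leucine: 0.0517% w/v = 0.517 g/L → 0.517 × 1.37 L = 0.71 g
manganese chloride tetrahydrate: 19.8 mg/L × 1.37 L = 27.13 mg
sodium carbonate: 0.22 g per 100 mL × 1370 mL ÷ 100 = 3.01 g
sodium pyruvate: 2.42 g/L × 1.37 L = 3.32 g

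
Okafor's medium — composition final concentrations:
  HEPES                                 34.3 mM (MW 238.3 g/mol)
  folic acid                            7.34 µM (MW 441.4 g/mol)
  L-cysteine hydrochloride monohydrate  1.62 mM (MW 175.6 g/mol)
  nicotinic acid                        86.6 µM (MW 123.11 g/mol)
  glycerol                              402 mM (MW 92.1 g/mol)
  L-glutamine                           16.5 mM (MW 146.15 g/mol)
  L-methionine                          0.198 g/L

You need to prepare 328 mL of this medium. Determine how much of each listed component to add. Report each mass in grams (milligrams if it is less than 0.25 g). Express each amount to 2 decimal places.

Working volume: 328 mL = 0.328 L.
HEPES: 34.3 mmol/L × 238.3 g/mol × 0.328 L ÷ 1000 = 2.68 g
folic acid: 7.34 µmol/L × 441.4 g/mol × 0.328 L ÷ 1000 = 1.06 mg
L-cysteine hydrochloride monohydrate: 1.62 mmol/L × 175.6 mg/mmol × 0.328 L = 93.31 mg
nicotinic acid: 86.6 µmol/L × 123.11 g/mol × 0.328 L ÷ 1000 = 3.50 mg
glycerol: 402 mmol/L × 92.1 g/mol × 0.328 L ÷ 1000 = 12.14 g
L-glutamine: 16.5 mmol/L × 146.15 g/mol × 0.328 L ÷ 1000 = 0.79 g
L-methionine: 0.198 g/L × 0.328 L = 0.064944 g = 64.94 mg

HEPES 2.68 g; folic acid 1.06 mg; L-cysteine hydrochloride monohydrate 93.31 mg; nicotinic acid 3.50 mg; glycerol 12.14 g; L-glutamine 0.79 g; L-methionine 64.94 mg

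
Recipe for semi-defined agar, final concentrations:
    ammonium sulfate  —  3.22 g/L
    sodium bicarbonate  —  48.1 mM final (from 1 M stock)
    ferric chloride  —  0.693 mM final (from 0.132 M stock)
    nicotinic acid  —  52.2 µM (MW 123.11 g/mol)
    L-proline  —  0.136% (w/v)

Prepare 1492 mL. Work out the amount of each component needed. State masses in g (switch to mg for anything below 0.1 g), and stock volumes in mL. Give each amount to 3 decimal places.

ammonium sulfate 4.804 g; sodium bicarbonate 71.765 mL; ferric chloride 7.833 mL; nicotinic acid 9.588 mg; L-proline 2.029 g

Working volume: 1492 mL = 1.492 L.
ammonium sulfate: 3.22 g/L × 1.492 L = 4.804 g
sodium bicarbonate: V = C2·V2/C1 = 48.1 mM × 1492 mL ÷ 1000 mM = 71.765 mL
ferric chloride: C1V1 = C2V2 → 0.693 mM × 1492 mL ÷ 132 mM = 7.833 mL
nicotinic acid: 52.2 µmol/L × 123.11 g/mol × 1.492 L ÷ 1000 = 9.588 mg
L-proline: 0.136 g per 100 mL × 1492 mL ÷ 100 = 2.029 g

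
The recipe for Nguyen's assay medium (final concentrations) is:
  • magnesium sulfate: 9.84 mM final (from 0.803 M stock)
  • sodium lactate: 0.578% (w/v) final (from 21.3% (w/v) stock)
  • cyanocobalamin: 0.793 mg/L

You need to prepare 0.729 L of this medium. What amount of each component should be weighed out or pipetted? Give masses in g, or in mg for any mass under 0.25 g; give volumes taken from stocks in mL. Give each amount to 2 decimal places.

magnesium sulfate 8.93 mL; sodium lactate 19.78 mL; cyanocobalamin 0.58 mg

Scale factor relative to 1 L: 0.729.
magnesium sulfate: V = C2·V2/C1 = 9.84 mM × 729 mL ÷ 803 mM = 8.93 mL
sodium lactate: dilute stock: 0.578% ÷ 21.3% × 729 mL = 19.78 mL
cyanocobalamin: 0.793 mg/L × 0.729 L = 0.58 mg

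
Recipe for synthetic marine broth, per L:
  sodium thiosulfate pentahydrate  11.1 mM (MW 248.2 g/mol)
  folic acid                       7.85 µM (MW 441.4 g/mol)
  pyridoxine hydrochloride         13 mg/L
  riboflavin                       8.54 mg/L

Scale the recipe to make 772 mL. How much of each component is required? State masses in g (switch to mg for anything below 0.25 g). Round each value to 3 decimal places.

sodium thiosulfate pentahydrate 2.127 g; folic acid 2.675 mg; pyridoxine hydrochloride 10.036 mg; riboflavin 6.593 mg

Target volume = 772 mL = 0.772 L.
sodium thiosulfate pentahydrate: 11.1 mmol/L × 248.2 g/mol × 0.772 L ÷ 1000 = 2.127 g
folic acid: 7.85 µmol/L × 441.4 g/mol × 0.772 L ÷ 1000 = 2.675 mg
pyridoxine hydrochloride: 13 mg/L × 0.772 L = 10.036 mg
riboflavin: 8.54 mg/L × 0.772 L = 6.593 mg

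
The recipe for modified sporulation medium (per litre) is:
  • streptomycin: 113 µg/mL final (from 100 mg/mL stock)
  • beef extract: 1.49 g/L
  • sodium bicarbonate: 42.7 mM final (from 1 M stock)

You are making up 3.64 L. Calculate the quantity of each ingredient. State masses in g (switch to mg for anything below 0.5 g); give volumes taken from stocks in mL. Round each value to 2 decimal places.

Working volume: 3.64 L.
streptomycin: V = C2·V2/C1 = 113 µg/mL × 3640 mL ÷ 100000 µg/mL = 4.11 mL
beef extract: 1.49 g/L × 3.64 L = 5.42 g
sodium bicarbonate: V = C2·V2/C1 = 42.7 mM × 3640 mL ÷ 1000 mM = 155.43 mL

streptomycin 4.11 mL; beef extract 5.42 g; sodium bicarbonate 155.43 mL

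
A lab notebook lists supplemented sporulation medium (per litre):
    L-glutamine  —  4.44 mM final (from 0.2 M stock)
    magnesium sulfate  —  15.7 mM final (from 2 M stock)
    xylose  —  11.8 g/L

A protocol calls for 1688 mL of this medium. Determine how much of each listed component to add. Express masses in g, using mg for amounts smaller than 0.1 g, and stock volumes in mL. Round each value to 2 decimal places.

L-glutamine 37.47 mL; magnesium sulfate 13.25 mL; xylose 19.92 g

Scale factor relative to 1 L: 1.688.
L-glutamine: dilute stock: 4.44 mM × 1688 mL ÷ 200 mM = 37.47 mL
magnesium sulfate: C1V1 = C2V2 → 15.7 mM × 1688 mL ÷ 2000 mM = 13.25 mL
xylose: 11.8 g/L × 1.688 L = 19.92 g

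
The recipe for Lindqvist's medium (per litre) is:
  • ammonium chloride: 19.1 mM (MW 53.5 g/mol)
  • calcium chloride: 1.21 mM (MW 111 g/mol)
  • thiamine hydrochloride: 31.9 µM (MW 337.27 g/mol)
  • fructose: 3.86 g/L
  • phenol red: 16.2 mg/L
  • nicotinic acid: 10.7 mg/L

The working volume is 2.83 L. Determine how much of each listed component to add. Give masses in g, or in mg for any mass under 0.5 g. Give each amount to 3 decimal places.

ammonium chloride 2.892 g; calcium chloride 380.097 mg; thiamine hydrochloride 30.448 mg; fructose 10.924 g; phenol red 45.846 mg; nicotinic acid 30.281 mg

Working volume: 2.83 L.
ammonium chloride: 19.1 mmol/L × 53.5 g/mol × 2.83 L ÷ 1000 = 2.892 g
calcium chloride: 1.21 mmol/L × 111 mg/mmol × 2.83 L = 380.097 mg
thiamine hydrochloride: 31.9 µmol/L × 337.27 g/mol × 2.83 L ÷ 1000 = 30.448 mg
fructose: 3.86 g/L × 2.83 L = 10.924 g
phenol red: 16.2 mg/L × 2.83 L = 45.846 mg
nicotinic acid: 10.7 mg/L × 2.83 L = 30.281 mg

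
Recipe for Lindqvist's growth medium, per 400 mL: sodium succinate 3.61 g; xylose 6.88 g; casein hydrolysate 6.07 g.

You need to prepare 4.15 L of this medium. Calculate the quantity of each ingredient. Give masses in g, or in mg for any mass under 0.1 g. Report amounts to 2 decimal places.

Ratio of target to recipe volume: 4150 / 400 = 10.375.
sodium succinate: 3.61 g × (4150 mL / 400 mL) = 37.45 g
xylose: 6.88 g × (4150 mL / 400 mL) = 71.38 g
casein hydrolysate: 6.07 g × (4150 mL / 400 mL) = 62.98 g

sodium succinate 37.45 g; xylose 71.38 g; casein hydrolysate 62.98 g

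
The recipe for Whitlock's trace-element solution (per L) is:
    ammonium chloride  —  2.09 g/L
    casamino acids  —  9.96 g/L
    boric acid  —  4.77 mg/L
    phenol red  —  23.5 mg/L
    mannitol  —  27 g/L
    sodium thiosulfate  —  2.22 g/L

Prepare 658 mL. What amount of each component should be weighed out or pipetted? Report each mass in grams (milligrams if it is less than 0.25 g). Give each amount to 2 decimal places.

ammonium chloride 1.38 g; casamino acids 6.55 g; boric acid 3.14 mg; phenol red 15.46 mg; mannitol 17.77 g; sodium thiosulfate 1.46 g

Target volume = 658 mL = 0.658 L.
ammonium chloride: 2.09 g/L × 0.658 L = 1.38 g
casamino acids: 9.96 g/L × 0.658 L = 6.55 g
boric acid: 4.77 mg/L × 0.658 L = 3.14 mg
phenol red: 23.5 mg/L × 0.658 L = 15.46 mg
mannitol: 27 g/L × 0.658 L = 17.77 g
sodium thiosulfate: 2.22 g/L × 0.658 L = 1.46 g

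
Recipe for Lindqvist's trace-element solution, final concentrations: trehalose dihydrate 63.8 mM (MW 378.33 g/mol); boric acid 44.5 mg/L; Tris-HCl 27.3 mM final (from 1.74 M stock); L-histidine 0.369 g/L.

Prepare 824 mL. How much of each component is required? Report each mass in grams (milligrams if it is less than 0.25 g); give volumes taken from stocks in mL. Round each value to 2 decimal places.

Target volume = 824 mL = 0.824 L.
trehalose dihydrate: 63.8 mmol/L × 378.33 g/mol × 0.824 L ÷ 1000 = 19.89 g
boric acid: 44.5 mg/L × 0.824 L = 36.67 mg
Tris-HCl: V = C2·V2/C1 = 27.3 mM × 824 mL ÷ 1740 mM = 12.93 mL
L-histidine: 0.369 g/L × 0.824 L = 0.30 g

trehalose dihydrate 19.89 g; boric acid 36.67 mg; Tris-HCl 12.93 mL; L-histidine 0.30 g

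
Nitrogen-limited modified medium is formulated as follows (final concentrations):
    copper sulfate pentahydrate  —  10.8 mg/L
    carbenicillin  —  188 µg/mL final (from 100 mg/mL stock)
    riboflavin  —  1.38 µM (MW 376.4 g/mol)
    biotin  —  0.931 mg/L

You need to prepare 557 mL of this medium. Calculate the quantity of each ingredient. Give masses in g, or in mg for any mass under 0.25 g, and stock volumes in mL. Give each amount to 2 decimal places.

copper sulfate pentahydrate 6.02 mg; carbenicillin 1.05 mL; riboflavin 0.29 mg; biotin 0.52 mg

Working volume: 557 mL = 0.557 L.
copper sulfate pentahydrate: 10.8 mg/L × 0.557 L = 6.02 mg
carbenicillin: C1V1 = C2V2 → 188 µg/mL × 557 mL ÷ 100000 µg/mL = 1.05 mL
riboflavin: 1.38 µmol/L × 376.4 g/mol × 0.557 L ÷ 1000 = 0.29 mg
biotin: 0.931 mg/L × 0.557 L = 0.52 mg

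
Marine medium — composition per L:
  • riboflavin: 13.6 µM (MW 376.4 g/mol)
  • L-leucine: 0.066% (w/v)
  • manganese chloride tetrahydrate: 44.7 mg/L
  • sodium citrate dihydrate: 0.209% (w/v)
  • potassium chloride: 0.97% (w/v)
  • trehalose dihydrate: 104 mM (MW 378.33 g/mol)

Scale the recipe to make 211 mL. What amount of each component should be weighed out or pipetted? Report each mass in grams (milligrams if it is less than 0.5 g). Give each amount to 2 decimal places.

Scale factor relative to 1 L: 0.211.
riboflavin: 13.6 µmol/L × 376.4 g/mol × 0.211 L ÷ 1000 = 1.08 mg
L-leucine: 0.066 g per 100 mL × 211 mL ÷ 100 = 0.13926 g = 139.26 mg
manganese chloride tetrahydrate: 44.7 mg/L × 0.211 L = 9.43 mg
sodium citrate dihydrate: 0.209% w/v = 2.09 g/L → 2.09 × 0.211 L = 0.44099 g = 440.99 mg
potassium chloride: 0.97% w/v = 9.7 g/L → 9.7 × 0.211 L = 2.05 g
trehalose dihydrate: 104 mmol/L × 378.33 g/mol × 0.211 L ÷ 1000 = 8.30 g

riboflavin 1.08 mg; L-leucine 139.26 mg; manganese chloride tetrahydrate 9.43 mg; sodium citrate dihydrate 440.99 mg; potassium chloride 2.05 g; trehalose dihydrate 8.30 g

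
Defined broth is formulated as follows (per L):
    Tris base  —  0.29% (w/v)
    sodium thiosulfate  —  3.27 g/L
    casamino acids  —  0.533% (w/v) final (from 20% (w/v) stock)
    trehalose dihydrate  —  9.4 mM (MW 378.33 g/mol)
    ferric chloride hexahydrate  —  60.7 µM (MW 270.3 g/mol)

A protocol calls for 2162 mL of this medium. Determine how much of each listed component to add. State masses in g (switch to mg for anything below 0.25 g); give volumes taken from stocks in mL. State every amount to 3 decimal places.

Scale factor relative to 1 L: 2.162.
Tris base: 0.29 g per 100 mL × 2162 mL ÷ 100 = 6.270 g
sodium thiosulfate: 3.27 g/L × 2.162 L = 7.070 g
casamino acids: V = C2·V2/C1 = 0.533% ÷ 20% × 2162 mL = 57.617 mL
trehalose dihydrate: 9.4 mmol/L × 378.33 g/mol × 2.162 L ÷ 1000 = 7.689 g
ferric chloride hexahydrate: 60.7 µmol/L × 270.3 g/mol × 2.162 L ÷ 1000 = 35.472 mg

Tris base 6.270 g; sodium thiosulfate 7.070 g; casamino acids 57.617 mL; trehalose dihydrate 7.689 g; ferric chloride hexahydrate 35.472 mg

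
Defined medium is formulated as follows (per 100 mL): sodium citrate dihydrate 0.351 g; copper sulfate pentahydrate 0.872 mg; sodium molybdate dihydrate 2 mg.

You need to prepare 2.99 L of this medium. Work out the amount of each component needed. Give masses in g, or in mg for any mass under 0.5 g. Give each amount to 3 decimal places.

Scale factor = 2990 mL / 100 mL = 29.9.
sodium citrate dihydrate: 0.351 g × (2990 mL / 100 mL) = 10.495 g
copper sulfate pentahydrate: 0.872 mg × (2990 mL / 100 mL) = 26.073 mg
sodium molybdate dihydrate: 2 mg × (2990 mL / 100 mL) = 59.800 mg

sodium citrate dihydrate 10.495 g; copper sulfate pentahydrate 26.073 mg; sodium molybdate dihydrate 59.800 mg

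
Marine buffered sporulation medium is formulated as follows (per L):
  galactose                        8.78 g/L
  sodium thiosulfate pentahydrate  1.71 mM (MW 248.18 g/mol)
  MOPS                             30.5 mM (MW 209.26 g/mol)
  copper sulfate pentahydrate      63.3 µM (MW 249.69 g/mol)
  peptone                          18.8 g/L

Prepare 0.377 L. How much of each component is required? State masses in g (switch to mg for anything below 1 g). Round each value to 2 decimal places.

galactose 3.31 g; sodium thiosulfate pentahydrate 159.99 mg; MOPS 2.41 g; copper sulfate pentahydrate 5.96 mg; peptone 7.09 g

Working volume: 0.377 L.
galactose: 8.78 g/L × 0.377 L = 3.31 g
sodium thiosulfate pentahydrate: 1.71 mmol/L × 248.18 mg/mmol × 0.377 L = 159.99 mg
MOPS: 30.5 mmol/L × 209.26 g/mol × 0.377 L ÷ 1000 = 2.41 g
copper sulfate pentahydrate: 63.3 µmol/L × 249.69 g/mol × 0.377 L ÷ 1000 = 5.96 mg
peptone: 18.8 g/L × 0.377 L = 7.09 g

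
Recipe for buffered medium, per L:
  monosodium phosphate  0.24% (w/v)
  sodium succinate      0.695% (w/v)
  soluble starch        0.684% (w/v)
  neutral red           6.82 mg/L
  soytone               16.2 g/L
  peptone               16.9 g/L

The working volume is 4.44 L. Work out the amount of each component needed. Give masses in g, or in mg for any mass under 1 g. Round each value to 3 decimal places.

monosodium phosphate 10.656 g; sodium succinate 30.858 g; soluble starch 30.370 g; neutral red 30.281 mg; soytone 71.928 g; peptone 75.036 g

Scale factor relative to 1 L: 4.44.
monosodium phosphate: 0.24 g per 100 mL × 4440 mL ÷ 100 = 10.656 g
sodium succinate: 0.695% w/v = 6.95 g/L → 6.95 × 4.44 L = 30.858 g
soluble starch: 0.684% w/v = 6.84 g/L → 6.84 × 4.44 L = 30.370 g
neutral red: 6.82 mg/L × 4.44 L = 30.281 mg
soytone: 16.2 g/L × 4.44 L = 71.928 g
peptone: 16.9 g/L × 4.44 L = 75.036 g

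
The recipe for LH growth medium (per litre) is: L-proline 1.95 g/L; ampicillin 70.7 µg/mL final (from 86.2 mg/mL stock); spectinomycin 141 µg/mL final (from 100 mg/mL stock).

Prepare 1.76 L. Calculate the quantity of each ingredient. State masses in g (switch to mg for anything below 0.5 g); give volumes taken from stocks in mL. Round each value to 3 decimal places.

Scale factor relative to 1 L: 1.76.
L-proline: 1.95 g/L × 1.76 L = 3.432 g
ampicillin: dilute stock: 70.7 µg/mL × 1760 mL ÷ 86200 µg/mL = 1.444 mL
spectinomycin: dilute stock: 141 µg/mL × 1760 mL ÷ 100000 µg/mL = 2.482 mL

L-proline 3.432 g; ampicillin 1.444 mL; spectinomycin 2.482 mL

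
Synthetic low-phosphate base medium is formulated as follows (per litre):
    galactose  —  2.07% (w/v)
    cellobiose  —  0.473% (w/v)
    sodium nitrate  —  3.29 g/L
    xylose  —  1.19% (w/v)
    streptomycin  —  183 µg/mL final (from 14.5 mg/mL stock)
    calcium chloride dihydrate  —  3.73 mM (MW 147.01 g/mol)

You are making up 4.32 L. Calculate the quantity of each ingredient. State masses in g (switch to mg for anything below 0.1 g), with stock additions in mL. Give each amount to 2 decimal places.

Working volume: 4.32 L.
galactose: 2.07% w/v = 20.7 g/L → 20.7 × 4.32 L = 89.42 g
cellobiose: 0.473% w/v = 4.73 g/L → 4.73 × 4.32 L = 20.43 g
sodium nitrate: 3.29 g/L × 4.32 L = 14.21 g
xylose: 1.19% w/v = 11.9 g/L → 11.9 × 4.32 L = 51.41 g
streptomycin: dilute stock: 183 µg/mL × 4320 mL ÷ 14500 µg/mL = 54.52 mL
calcium chloride dihydrate: 3.73 mmol/L × 147.01 g/mol × 4.32 L ÷ 1000 = 2.37 g

galactose 89.42 g; cellobiose 20.43 g; sodium nitrate 14.21 g; xylose 51.41 g; streptomycin 54.52 mL; calcium chloride dihydrate 2.37 g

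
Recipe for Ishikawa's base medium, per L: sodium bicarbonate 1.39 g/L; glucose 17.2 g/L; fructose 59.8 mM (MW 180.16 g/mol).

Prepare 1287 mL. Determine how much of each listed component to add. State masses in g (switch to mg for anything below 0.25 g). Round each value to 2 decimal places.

sodium bicarbonate 1.79 g; glucose 22.14 g; fructose 13.87 g

Scale factor relative to 1 L: 1.287.
sodium bicarbonate: 1.39 g/L × 1.287 L = 1.79 g
glucose: 17.2 g/L × 1.287 L = 22.14 g
fructose: 59.8 mmol/L × 180.16 g/mol × 1.287 L ÷ 1000 = 13.87 g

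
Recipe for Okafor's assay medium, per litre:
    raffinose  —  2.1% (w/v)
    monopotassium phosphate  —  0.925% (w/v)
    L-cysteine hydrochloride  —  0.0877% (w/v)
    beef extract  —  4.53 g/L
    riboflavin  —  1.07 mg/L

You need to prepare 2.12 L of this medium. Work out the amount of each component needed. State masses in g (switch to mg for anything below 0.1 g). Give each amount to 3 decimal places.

Scale factor relative to 1 L: 2.12.
raffinose: 2.1% w/v = 21 g/L → 21 × 2.12 L = 44.520 g
monopotassium phosphate: 0.925% w/v = 9.25 g/L → 9.25 × 2.12 L = 19.610 g
L-cysteine hydrochloride: 0.0877 g per 100 mL × 2120 mL ÷ 100 = 1.859 g
beef extract: 4.53 g/L × 2.12 L = 9.604 g
riboflavin: 1.07 mg/L × 2.12 L = 2.268 mg

raffinose 44.520 g; monopotassium phosphate 19.610 g; L-cysteine hydrochloride 1.859 g; beef extract 9.604 g; riboflavin 2.268 mg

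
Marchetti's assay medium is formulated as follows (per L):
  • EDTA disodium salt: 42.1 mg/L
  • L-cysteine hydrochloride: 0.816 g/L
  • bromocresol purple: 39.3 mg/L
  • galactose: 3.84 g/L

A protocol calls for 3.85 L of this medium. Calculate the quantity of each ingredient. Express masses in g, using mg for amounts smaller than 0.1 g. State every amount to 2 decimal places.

Scale factor relative to 1 L: 3.85.
EDTA disodium salt: 42.1 mg/L × 3.85 L = 162.085 mg = 0.16 g
L-cysteine hydrochloride: 0.816 g/L × 3.85 L = 3.14 g
bromocresol purple: 39.3 mg/L × 3.85 L = 151.305 mg = 0.15 g
galactose: 3.84 g/L × 3.85 L = 14.78 g

EDTA disodium salt 0.16 g; L-cysteine hydrochloride 3.14 g; bromocresol purple 0.15 g; galactose 14.78 g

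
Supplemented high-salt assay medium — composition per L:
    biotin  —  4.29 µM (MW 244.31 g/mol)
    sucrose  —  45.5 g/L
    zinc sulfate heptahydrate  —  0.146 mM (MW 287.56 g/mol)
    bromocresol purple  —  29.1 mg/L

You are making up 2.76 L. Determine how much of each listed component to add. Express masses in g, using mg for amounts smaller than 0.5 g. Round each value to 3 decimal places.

Scale factor relative to 1 L: 2.76.
biotin: 4.29 µmol/L × 244.31 g/mol × 2.76 L ÷ 1000 = 2.893 mg
sucrose: 45.5 g/L × 2.76 L = 125.580 g
zinc sulfate heptahydrate: 0.146 mmol/L × 287.56 mg/mmol × 2.76 L = 115.875 mg
bromocresol purple: 29.1 mg/L × 2.76 L = 80.316 mg

biotin 2.893 mg; sucrose 125.580 g; zinc sulfate heptahydrate 115.875 mg; bromocresol purple 80.316 mg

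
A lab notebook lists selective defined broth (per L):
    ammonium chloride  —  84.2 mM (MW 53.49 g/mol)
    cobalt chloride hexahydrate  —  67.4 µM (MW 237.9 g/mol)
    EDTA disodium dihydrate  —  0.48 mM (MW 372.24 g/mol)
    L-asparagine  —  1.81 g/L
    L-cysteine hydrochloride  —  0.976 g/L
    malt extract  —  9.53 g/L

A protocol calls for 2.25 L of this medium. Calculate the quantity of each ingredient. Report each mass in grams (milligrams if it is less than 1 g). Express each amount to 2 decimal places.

ammonium chloride 10.13 g; cobalt chloride hexahydrate 36.08 mg; EDTA disodium dihydrate 402.02 mg; L-asparagine 4.07 g; L-cysteine hydrochloride 2.20 g; malt extract 21.44 g

Working volume: 2.25 L.
ammonium chloride: 84.2 mmol/L × 53.49 g/mol × 2.25 L ÷ 1000 = 10.13 g
cobalt chloride hexahydrate: 67.4 µmol/L × 237.9 g/mol × 2.25 L ÷ 1000 = 36.08 mg
EDTA disodium dihydrate: 0.48 mmol/L × 372.24 mg/mmol × 2.25 L = 402.02 mg
L-asparagine: 1.81 g/L × 2.25 L = 4.07 g
L-cysteine hydrochloride: 0.976 g/L × 2.25 L = 2.20 g
malt extract: 9.53 g/L × 2.25 L = 21.44 g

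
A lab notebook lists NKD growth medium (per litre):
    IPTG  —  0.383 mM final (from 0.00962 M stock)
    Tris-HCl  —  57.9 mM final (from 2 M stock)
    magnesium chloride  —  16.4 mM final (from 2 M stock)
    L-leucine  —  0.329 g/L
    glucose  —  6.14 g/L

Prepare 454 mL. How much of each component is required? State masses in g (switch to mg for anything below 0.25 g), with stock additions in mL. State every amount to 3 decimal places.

IPTG 18.075 mL; Tris-HCl 13.143 mL; magnesium chloride 3.723 mL; L-leucine 149.366 mg; glucose 2.788 g

Scale factor relative to 1 L: 0.454.
IPTG: dilute stock: 0.383 mM × 454 mL ÷ 9.62 mM = 18.075 mL
Tris-HCl: V = C2·V2/C1 = 57.9 mM × 454 mL ÷ 2000 mM = 13.143 mL
magnesium chloride: C1V1 = C2V2 → 16.4 mM × 454 mL ÷ 2000 mM = 3.723 mL
L-leucine: 0.329 g/L × 0.454 L = 0.149366 g = 149.366 mg
glucose: 6.14 g/L × 0.454 L = 2.788 g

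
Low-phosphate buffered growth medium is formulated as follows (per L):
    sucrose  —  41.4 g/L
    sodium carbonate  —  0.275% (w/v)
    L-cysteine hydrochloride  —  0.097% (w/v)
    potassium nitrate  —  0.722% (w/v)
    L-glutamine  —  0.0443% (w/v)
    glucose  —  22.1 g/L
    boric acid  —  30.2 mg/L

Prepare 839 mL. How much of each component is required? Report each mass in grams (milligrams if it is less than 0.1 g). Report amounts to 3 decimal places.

sucrose 34.735 g; sodium carbonate 2.307 g; L-cysteine hydrochloride 0.814 g; potassium nitrate 6.058 g; L-glutamine 0.372 g; glucose 18.542 g; boric acid 25.338 mg

Working volume: 839 mL = 0.839 L.
sucrose: 41.4 g/L × 0.839 L = 34.735 g
sodium carbonate: 0.275% w/v = 2.75 g/L → 2.75 × 0.839 L = 2.307 g
L-cysteine hydrochloride: 0.097 g per 100 mL × 839 mL ÷ 100 = 0.814 g
potassium nitrate: 0.722 g per 100 mL × 839 mL ÷ 100 = 6.058 g
L-glutamine: 0.0443% w/v = 0.443 g/L → 0.443 × 0.839 L = 0.372 g
glucose: 22.1 g/L × 0.839 L = 18.542 g
boric acid: 30.2 mg/L × 0.839 L = 25.338 mg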